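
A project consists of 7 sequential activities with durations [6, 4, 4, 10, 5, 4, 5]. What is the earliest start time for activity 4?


Activity 4 starts after activities 1 through 3 complete.
Predecessor durations: [6, 4, 4]
ES = 6 + 4 + 4 = 14

14


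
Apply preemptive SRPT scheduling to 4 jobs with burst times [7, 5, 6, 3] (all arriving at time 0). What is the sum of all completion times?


Since all jobs arrive at t=0, SRPT equals SPT ordering.
SPT order: [3, 5, 6, 7]
Completion times:
  Job 1: p=3, C=3
  Job 2: p=5, C=8
  Job 3: p=6, C=14
  Job 4: p=7, C=21
Total completion time = 3 + 8 + 14 + 21 = 46

46


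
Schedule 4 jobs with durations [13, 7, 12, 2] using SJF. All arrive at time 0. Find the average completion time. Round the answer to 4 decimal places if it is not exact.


SJF order (ascending): [2, 7, 12, 13]
Completion times:
  Job 1: burst=2, C=2
  Job 2: burst=7, C=9
  Job 3: burst=12, C=21
  Job 4: burst=13, C=34
Average completion = 66/4 = 16.5

16.5


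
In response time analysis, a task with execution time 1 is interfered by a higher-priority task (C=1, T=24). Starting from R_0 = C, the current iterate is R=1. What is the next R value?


R_next = C + ceil(R_prev / T_hp) * C_hp
ceil(1 / 24) = ceil(0.0417) = 1
Interference = 1 * 1 = 1
R_next = 1 + 1 = 2

2


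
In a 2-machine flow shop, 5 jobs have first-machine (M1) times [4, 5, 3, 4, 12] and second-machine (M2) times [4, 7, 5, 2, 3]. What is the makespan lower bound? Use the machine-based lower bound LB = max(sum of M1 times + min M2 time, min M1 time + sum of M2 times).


LB1 = sum(M1 times) + min(M2 times) = 28 + 2 = 30
LB2 = min(M1 times) + sum(M2 times) = 3 + 21 = 24
Lower bound = max(LB1, LB2) = max(30, 24) = 30

30


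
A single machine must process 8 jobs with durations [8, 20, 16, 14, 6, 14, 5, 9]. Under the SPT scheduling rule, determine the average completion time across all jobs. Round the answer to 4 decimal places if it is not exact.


Sort jobs by processing time (SPT order): [5, 6, 8, 9, 14, 14, 16, 20]
Compute completion times sequentially:
  Job 1: processing = 5, completes at 5
  Job 2: processing = 6, completes at 11
  Job 3: processing = 8, completes at 19
  Job 4: processing = 9, completes at 28
  Job 5: processing = 14, completes at 42
  Job 6: processing = 14, completes at 56
  Job 7: processing = 16, completes at 72
  Job 8: processing = 20, completes at 92
Sum of completion times = 325
Average completion time = 325/8 = 40.625

40.625


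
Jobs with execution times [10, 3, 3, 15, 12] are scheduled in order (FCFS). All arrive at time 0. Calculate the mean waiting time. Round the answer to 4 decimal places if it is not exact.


FCFS order (as given): [10, 3, 3, 15, 12]
Waiting times:
  Job 1: wait = 0
  Job 2: wait = 10
  Job 3: wait = 13
  Job 4: wait = 16
  Job 5: wait = 31
Sum of waiting times = 70
Average waiting time = 70/5 = 14.0

14.0


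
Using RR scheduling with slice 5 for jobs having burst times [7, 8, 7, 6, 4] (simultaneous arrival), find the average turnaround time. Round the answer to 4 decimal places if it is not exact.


Time quantum = 5
Execution trace:
  J1 runs 5 units, time = 5
  J2 runs 5 units, time = 10
  J3 runs 5 units, time = 15
  J4 runs 5 units, time = 20
  J5 runs 4 units, time = 24
  J1 runs 2 units, time = 26
  J2 runs 3 units, time = 29
  J3 runs 2 units, time = 31
  J4 runs 1 units, time = 32
Finish times: [26, 29, 31, 32, 24]
Average turnaround = 142/5 = 28.4

28.4


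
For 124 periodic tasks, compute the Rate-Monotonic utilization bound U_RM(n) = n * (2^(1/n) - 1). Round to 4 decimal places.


Compute 2^(1/124) = 1.0056055492
Subtract 1: 1.0056055492 - 1 = 0.0056055492
Multiply by n: 124 * 0.0056055492 = 0.6950881008
Round to 4 dp: 0.6951

0.6951


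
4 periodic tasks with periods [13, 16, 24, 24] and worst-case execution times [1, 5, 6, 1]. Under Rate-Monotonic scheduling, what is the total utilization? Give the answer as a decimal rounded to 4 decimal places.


Compute individual utilizations (exact fractions):
  Task 1: C/T = 1/13 (approx. 0.0769)
  Task 2: C/T = 5/16 (approx. 0.3125)
  Task 3: C/T = 6/24 = 1/4 (approx. 0.25)
  Task 4: C/T = 1/24 (approx. 0.0417)
Total utilization U = 1/13 + 5/16 + 1/4 + 1/24 = 425/624
Rounded to 4 decimal places: U = 0.6811
RM (Liu & Layland) bound for 4 tasks = 0.756828; compare with U = 425/624 (approx. 0.681090)
U <= bound, so schedulable by RM sufficient condition.

0.6811


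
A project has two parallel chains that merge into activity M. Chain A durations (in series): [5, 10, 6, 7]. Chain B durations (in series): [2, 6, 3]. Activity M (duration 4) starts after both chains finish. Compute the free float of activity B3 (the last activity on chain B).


ES(B3) = sum of predecessors on chain B = 8
EF(B3) = ES + duration = 8 + 3 = 11
Successor of B3 is M. ES(M) = max(sum(A), sum(B)) = max(28, 11) = 28
Free float = ES(successor) - EF(current) = 28 - 11 = 17

17


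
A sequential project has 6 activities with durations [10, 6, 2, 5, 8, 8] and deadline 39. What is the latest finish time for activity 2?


LF(activity 2) = deadline - sum of successor durations
Successors: activities 3 through 6 with durations [2, 5, 8, 8]
Sum of successor durations = 23
LF = 39 - 23 = 16

16


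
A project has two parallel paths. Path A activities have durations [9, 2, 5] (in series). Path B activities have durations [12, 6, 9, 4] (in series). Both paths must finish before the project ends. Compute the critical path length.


Path A total = 9 + 2 + 5 = 16
Path B total = 12 + 6 + 9 + 4 = 31
Critical path = longest path = max(16, 31) = 31

31


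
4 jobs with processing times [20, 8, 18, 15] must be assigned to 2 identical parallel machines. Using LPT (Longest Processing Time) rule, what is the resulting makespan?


Sort jobs in decreasing order (LPT): [20, 18, 15, 8]
Assign each job to the least loaded machine:
  Machine 1: jobs [20, 8], load = 28
  Machine 2: jobs [18, 15], load = 33
Makespan = max load = 33

33


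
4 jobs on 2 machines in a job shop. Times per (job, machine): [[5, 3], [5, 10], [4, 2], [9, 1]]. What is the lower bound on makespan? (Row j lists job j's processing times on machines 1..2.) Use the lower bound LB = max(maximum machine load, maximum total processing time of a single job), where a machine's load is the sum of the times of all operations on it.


Machine loads:
  Machine 1: 5 + 5 + 4 + 9 = 23
  Machine 2: 3 + 10 + 2 + 1 = 16
Max machine load = 23
Job totals:
  Job 1: 8
  Job 2: 15
  Job 3: 6
  Job 4: 10
Max job total = 15
Lower bound = max(23, 15) = 23

23


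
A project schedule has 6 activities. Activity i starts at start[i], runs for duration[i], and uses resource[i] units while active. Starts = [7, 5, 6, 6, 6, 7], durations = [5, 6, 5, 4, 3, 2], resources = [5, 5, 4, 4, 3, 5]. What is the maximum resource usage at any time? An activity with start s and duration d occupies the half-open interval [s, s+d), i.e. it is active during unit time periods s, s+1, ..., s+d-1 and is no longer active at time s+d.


Each activity i is active on [start_i, start_i + duration_i).
Compute total resource usage per time slot:
  t=0: active resources = [], total = 0
  t=1: active resources = [], total = 0
  t=2: active resources = [], total = 0
  t=3: active resources = [], total = 0
  t=4: active resources = [], total = 0
  t=5: active resources = [5], total = 5
  t=6: active resources = [5, 4, 4, 3], total = 16
  t=7: active resources = [5, 5, 4, 4, 3, 5], total = 26
  t=8: active resources = [5, 5, 4, 4, 3, 5], total = 26
  t=9: active resources = [5, 5, 4, 4], total = 18
  t=10: active resources = [5, 5, 4], total = 14
  t=11: active resources = [5], total = 5
Peak resource demand = 26

26


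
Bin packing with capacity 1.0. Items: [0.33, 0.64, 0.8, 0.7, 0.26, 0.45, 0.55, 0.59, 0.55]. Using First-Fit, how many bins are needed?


Place items sequentially using First-Fit:
  Item 0.33 -> new Bin 1
  Item 0.64 -> Bin 1 (now 0.97)
  Item 0.8 -> new Bin 2
  Item 0.7 -> new Bin 3
  Item 0.26 -> Bin 3 (now 0.96)
  Item 0.45 -> new Bin 4
  Item 0.55 -> Bin 4 (now 1.0)
  Item 0.59 -> new Bin 5
  Item 0.55 -> new Bin 6
Total bins used = 6

6


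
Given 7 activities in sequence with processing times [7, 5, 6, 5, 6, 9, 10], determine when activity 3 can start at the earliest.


Activity 3 starts after activities 1 through 2 complete.
Predecessor durations: [7, 5]
ES = 7 + 5 = 12

12


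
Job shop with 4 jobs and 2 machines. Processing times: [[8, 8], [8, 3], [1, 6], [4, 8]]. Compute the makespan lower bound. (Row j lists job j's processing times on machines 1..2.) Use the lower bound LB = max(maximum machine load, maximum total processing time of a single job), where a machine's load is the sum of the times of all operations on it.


Machine loads:
  Machine 1: 8 + 8 + 1 + 4 = 21
  Machine 2: 8 + 3 + 6 + 8 = 25
Max machine load = 25
Job totals:
  Job 1: 16
  Job 2: 11
  Job 3: 7
  Job 4: 12
Max job total = 16
Lower bound = max(25, 16) = 25

25


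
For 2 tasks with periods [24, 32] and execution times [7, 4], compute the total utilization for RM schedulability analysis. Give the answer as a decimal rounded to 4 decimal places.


Compute individual utilizations (exact fractions):
  Task 1: C/T = 7/24 (approx. 0.2917)
  Task 2: C/T = 4/32 = 1/8 (approx. 0.125)
Total utilization U = 7/24 + 1/8 = 5/12
Rounded to 4 decimal places: U = 0.4167
RM (Liu & Layland) bound for 2 tasks = 0.828427; compare with U = 5/12 (approx. 0.416667)
U <= bound, so schedulable by RM sufficient condition.

0.4167


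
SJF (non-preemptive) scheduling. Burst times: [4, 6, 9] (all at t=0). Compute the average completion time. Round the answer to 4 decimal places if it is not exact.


SJF order (ascending): [4, 6, 9]
Completion times:
  Job 1: burst=4, C=4
  Job 2: burst=6, C=10
  Job 3: burst=9, C=19
Average completion = 33/3 = 11.0

11.0


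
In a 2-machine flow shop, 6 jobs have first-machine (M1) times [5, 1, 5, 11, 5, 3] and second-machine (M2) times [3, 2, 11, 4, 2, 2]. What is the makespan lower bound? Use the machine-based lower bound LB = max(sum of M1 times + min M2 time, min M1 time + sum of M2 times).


LB1 = sum(M1 times) + min(M2 times) = 30 + 2 = 32
LB2 = min(M1 times) + sum(M2 times) = 1 + 24 = 25
Lower bound = max(LB1, LB2) = max(32, 25) = 32

32


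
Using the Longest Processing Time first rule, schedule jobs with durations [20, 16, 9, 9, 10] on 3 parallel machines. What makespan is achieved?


Sort jobs in decreasing order (LPT): [20, 16, 10, 9, 9]
Assign each job to the least loaded machine:
  Machine 1: jobs [20], load = 20
  Machine 2: jobs [16, 9], load = 25
  Machine 3: jobs [10, 9], load = 19
Makespan = max load = 25

25


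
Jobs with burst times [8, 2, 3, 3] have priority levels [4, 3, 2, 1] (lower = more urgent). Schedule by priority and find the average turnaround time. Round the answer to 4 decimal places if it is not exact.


Sort by priority (ascending = highest first):
Order: [(1, 3), (2, 3), (3, 2), (4, 8)]
Completion times:
  Priority 1, burst=3, C=3
  Priority 2, burst=3, C=6
  Priority 3, burst=2, C=8
  Priority 4, burst=8, C=16
Average turnaround = 33/4 = 8.25

8.25


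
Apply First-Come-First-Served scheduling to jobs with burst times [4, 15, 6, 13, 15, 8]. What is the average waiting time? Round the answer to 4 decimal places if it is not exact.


FCFS order (as given): [4, 15, 6, 13, 15, 8]
Waiting times:
  Job 1: wait = 0
  Job 2: wait = 4
  Job 3: wait = 19
  Job 4: wait = 25
  Job 5: wait = 38
  Job 6: wait = 53
Sum of waiting times = 139
Average waiting time = 139/6 = 23.1667

23.1667


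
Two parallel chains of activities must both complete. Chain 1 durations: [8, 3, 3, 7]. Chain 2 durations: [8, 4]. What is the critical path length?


Path A total = 8 + 3 + 3 + 7 = 21
Path B total = 8 + 4 = 12
Critical path = longest path = max(21, 12) = 21

21


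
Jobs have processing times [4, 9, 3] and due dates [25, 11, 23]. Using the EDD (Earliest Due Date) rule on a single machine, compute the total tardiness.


Sort by due date (EDD order): [(9, 11), (3, 23), (4, 25)]
Compute completion times and tardiness:
  Job 1: p=9, d=11, C=9, tardiness=max(0,9-11)=0
  Job 2: p=3, d=23, C=12, tardiness=max(0,12-23)=0
  Job 3: p=4, d=25, C=16, tardiness=max(0,16-25)=0
Total tardiness = 0

0


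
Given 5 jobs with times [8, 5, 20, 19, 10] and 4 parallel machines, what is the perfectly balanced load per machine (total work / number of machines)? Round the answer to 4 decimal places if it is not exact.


Total processing time = 8 + 5 + 20 + 19 + 10 = 62
Number of machines = 4
Ideal balanced load = 62 / 4 = 15.5

15.5


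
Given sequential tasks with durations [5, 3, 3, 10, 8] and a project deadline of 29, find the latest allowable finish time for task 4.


LF(activity 4) = deadline - sum of successor durations
Successors: activities 5 through 5 with durations [8]
Sum of successor durations = 8
LF = 29 - 8 = 21

21


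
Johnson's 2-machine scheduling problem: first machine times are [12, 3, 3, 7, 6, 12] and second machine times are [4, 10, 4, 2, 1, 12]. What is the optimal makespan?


Apply Johnson's rule:
  Group 1 (a <= b): [(2, 3, 10), (3, 3, 4), (6, 12, 12)]
  Group 2 (a > b): [(1, 12, 4), (4, 7, 2), (5, 6, 1)]
Optimal job order: [2, 3, 6, 1, 4, 5]
Schedule:
  Job 2: M1 done at 3, M2 done at 13
  Job 3: M1 done at 6, M2 done at 17
  Job 6: M1 done at 18, M2 done at 30
  Job 1: M1 done at 30, M2 done at 34
  Job 4: M1 done at 37, M2 done at 39
  Job 5: M1 done at 43, M2 done at 44
Makespan = 44

44


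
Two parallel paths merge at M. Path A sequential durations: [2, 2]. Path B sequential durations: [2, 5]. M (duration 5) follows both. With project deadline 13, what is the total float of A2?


Forward pass: ES(A2) = sum of predecessors on chain A = 2
EF = ES + duration = 2 + 2 = 4
Backward pass: LF(M) = deadline = 13; LS(M) = 13 - 5 = 8
LF(A2) = LS(M) - sum(successors on chain A) = 8 - 0 = 8
LS = LF - duration = 8 - 2 = 6
Total float = LS - ES = 6 - 2 = 4

4


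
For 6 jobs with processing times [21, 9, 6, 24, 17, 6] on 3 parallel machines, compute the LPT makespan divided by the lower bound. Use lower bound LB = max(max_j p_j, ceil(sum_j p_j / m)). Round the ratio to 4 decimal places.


LPT order: [24, 21, 17, 9, 6, 6]
Machine loads after assignment: [30, 27, 26]
LPT makespan = 30
Lower bound = max(max_job, ceil(total/3)) = max(24, 28) = 28
Ratio = 30 / 28 = 1.0714

1.0714


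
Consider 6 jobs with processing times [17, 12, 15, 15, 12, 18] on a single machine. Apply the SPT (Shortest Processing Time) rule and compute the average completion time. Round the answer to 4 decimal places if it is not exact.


Sort jobs by processing time (SPT order): [12, 12, 15, 15, 17, 18]
Compute completion times sequentially:
  Job 1: processing = 12, completes at 12
  Job 2: processing = 12, completes at 24
  Job 3: processing = 15, completes at 39
  Job 4: processing = 15, completes at 54
  Job 5: processing = 17, completes at 71
  Job 6: processing = 18, completes at 89
Sum of completion times = 289
Average completion time = 289/6 = 48.1667

48.1667


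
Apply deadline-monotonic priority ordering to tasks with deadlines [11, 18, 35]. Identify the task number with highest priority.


Sort tasks by relative deadline (ascending):
  Task 1: deadline = 11
  Task 2: deadline = 18
  Task 3: deadline = 35
Priority order (highest first): [1, 2, 3]
Highest priority task = 1

1


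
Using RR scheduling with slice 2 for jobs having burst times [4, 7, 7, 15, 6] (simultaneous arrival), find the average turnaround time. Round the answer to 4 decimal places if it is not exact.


Time quantum = 2
Execution trace:
  J1 runs 2 units, time = 2
  J2 runs 2 units, time = 4
  J3 runs 2 units, time = 6
  J4 runs 2 units, time = 8
  J5 runs 2 units, time = 10
  J1 runs 2 units, time = 12
  J2 runs 2 units, time = 14
  J3 runs 2 units, time = 16
  J4 runs 2 units, time = 18
  J5 runs 2 units, time = 20
  J2 runs 2 units, time = 22
  J3 runs 2 units, time = 24
  J4 runs 2 units, time = 26
  J5 runs 2 units, time = 28
  J2 runs 1 units, time = 29
  J3 runs 1 units, time = 30
  J4 runs 2 units, time = 32
  J4 runs 2 units, time = 34
  J4 runs 2 units, time = 36
  J4 runs 2 units, time = 38
  J4 runs 1 units, time = 39
Finish times: [12, 29, 30, 39, 28]
Average turnaround = 138/5 = 27.6

27.6


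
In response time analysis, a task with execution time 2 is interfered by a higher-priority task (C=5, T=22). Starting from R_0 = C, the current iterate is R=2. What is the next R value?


R_next = C + ceil(R_prev / T_hp) * C_hp
ceil(2 / 22) = ceil(0.0909) = 1
Interference = 1 * 5 = 5
R_next = 2 + 5 = 7

7


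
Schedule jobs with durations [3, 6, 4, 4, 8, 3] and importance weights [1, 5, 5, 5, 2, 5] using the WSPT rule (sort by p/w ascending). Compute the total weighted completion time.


Compute p/w ratios and sort ascending (WSPT): [(3, 5), (4, 5), (4, 5), (6, 5), (3, 1), (8, 2)]
Compute weighted completion times:
  Job (p=3,w=5): C=3, w*C=5*3=15
  Job (p=4,w=5): C=7, w*C=5*7=35
  Job (p=4,w=5): C=11, w*C=5*11=55
  Job (p=6,w=5): C=17, w*C=5*17=85
  Job (p=3,w=1): C=20, w*C=1*20=20
  Job (p=8,w=2): C=28, w*C=2*28=56
Total weighted completion time = 266

266


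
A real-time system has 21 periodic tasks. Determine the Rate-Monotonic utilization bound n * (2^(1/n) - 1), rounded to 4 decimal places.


Compute 2^(1/21) = 1.0335577830
Subtract 1: 1.0335577830 - 1 = 0.0335577830
Multiply by n: 21 * 0.0335577830 = 0.7047134430
Round to 4 dp: 0.7047

0.7047


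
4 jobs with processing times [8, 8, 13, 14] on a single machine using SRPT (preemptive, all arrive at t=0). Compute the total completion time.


Since all jobs arrive at t=0, SRPT equals SPT ordering.
SPT order: [8, 8, 13, 14]
Completion times:
  Job 1: p=8, C=8
  Job 2: p=8, C=16
  Job 3: p=13, C=29
  Job 4: p=14, C=43
Total completion time = 8 + 16 + 29 + 43 = 96

96


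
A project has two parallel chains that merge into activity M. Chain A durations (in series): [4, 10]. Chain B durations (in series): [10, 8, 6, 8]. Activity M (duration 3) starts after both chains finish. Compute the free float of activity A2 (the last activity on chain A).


ES(A2) = sum of predecessors on chain A = 4
EF(A2) = ES + duration = 4 + 10 = 14
Successor of A2 is M. ES(M) = max(sum(A), sum(B)) = max(14, 32) = 32
Free float = ES(successor) - EF(current) = 32 - 14 = 18

18


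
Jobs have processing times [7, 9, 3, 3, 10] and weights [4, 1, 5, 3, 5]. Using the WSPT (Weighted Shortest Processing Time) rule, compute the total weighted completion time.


Compute p/w ratios and sort ascending (WSPT): [(3, 5), (3, 3), (7, 4), (10, 5), (9, 1)]
Compute weighted completion times:
  Job (p=3,w=5): C=3, w*C=5*3=15
  Job (p=3,w=3): C=6, w*C=3*6=18
  Job (p=7,w=4): C=13, w*C=4*13=52
  Job (p=10,w=5): C=23, w*C=5*23=115
  Job (p=9,w=1): C=32, w*C=1*32=32
Total weighted completion time = 232

232


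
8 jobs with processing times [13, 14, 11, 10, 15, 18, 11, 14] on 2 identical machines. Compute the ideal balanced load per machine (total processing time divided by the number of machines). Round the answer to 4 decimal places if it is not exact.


Total processing time = 13 + 14 + 11 + 10 + 15 + 18 + 11 + 14 = 106
Number of machines = 2
Ideal balanced load = 106 / 2 = 53.0

53.0


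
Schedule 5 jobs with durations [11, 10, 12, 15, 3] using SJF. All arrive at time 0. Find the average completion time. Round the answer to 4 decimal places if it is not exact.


SJF order (ascending): [3, 10, 11, 12, 15]
Completion times:
  Job 1: burst=3, C=3
  Job 2: burst=10, C=13
  Job 3: burst=11, C=24
  Job 4: burst=12, C=36
  Job 5: burst=15, C=51
Average completion = 127/5 = 25.4

25.4


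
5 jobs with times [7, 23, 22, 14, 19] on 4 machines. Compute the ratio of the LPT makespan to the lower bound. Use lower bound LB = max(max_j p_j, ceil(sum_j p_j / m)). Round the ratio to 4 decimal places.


LPT order: [23, 22, 19, 14, 7]
Machine loads after assignment: [23, 22, 19, 21]
LPT makespan = 23
Lower bound = max(max_job, ceil(total/4)) = max(23, 22) = 23
Ratio = 23 / 23 = 1.0

1.0


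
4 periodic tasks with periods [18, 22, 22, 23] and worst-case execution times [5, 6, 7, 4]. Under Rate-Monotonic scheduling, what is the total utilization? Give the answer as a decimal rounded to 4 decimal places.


Compute individual utilizations (exact fractions):
  Task 1: C/T = 5/18 (approx. 0.2778)
  Task 2: C/T = 6/22 = 3/11 (approx. 0.2727)
  Task 3: C/T = 7/22 (approx. 0.3182)
  Task 4: C/T = 4/23 (approx. 0.1739)
Total utilization U = 5/18 + 3/11 + 7/22 + 4/23 = 2374/2277
Rounded to 4 decimal places: U = 1.0426
RM (Liu & Layland) bound for 4 tasks = 0.756828; compare with U = 2374/2277 (approx. 1.042600)
U > 1, so the task set is not schedulable (processor overloaded).

1.0426


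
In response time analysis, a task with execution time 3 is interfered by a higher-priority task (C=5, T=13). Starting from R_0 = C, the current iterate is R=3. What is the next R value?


R_next = C + ceil(R_prev / T_hp) * C_hp
ceil(3 / 13) = ceil(0.2308) = 1
Interference = 1 * 5 = 5
R_next = 3 + 5 = 8

8


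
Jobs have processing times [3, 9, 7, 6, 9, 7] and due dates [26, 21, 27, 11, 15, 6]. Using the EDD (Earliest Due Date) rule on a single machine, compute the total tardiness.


Sort by due date (EDD order): [(7, 6), (6, 11), (9, 15), (9, 21), (3, 26), (7, 27)]
Compute completion times and tardiness:
  Job 1: p=7, d=6, C=7, tardiness=max(0,7-6)=1
  Job 2: p=6, d=11, C=13, tardiness=max(0,13-11)=2
  Job 3: p=9, d=15, C=22, tardiness=max(0,22-15)=7
  Job 4: p=9, d=21, C=31, tardiness=max(0,31-21)=10
  Job 5: p=3, d=26, C=34, tardiness=max(0,34-26)=8
  Job 6: p=7, d=27, C=41, tardiness=max(0,41-27)=14
Total tardiness = 42

42


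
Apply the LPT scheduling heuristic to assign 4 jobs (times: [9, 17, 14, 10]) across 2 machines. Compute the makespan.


Sort jobs in decreasing order (LPT): [17, 14, 10, 9]
Assign each job to the least loaded machine:
  Machine 1: jobs [17, 9], load = 26
  Machine 2: jobs [14, 10], load = 24
Makespan = max load = 26

26


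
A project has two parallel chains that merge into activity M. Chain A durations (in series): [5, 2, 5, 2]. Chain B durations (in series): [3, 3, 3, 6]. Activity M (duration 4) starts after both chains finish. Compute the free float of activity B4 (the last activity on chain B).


ES(B4) = sum of predecessors on chain B = 9
EF(B4) = ES + duration = 9 + 6 = 15
Successor of B4 is M. ES(M) = max(sum(A), sum(B)) = max(14, 15) = 15
Free float = ES(successor) - EF(current) = 15 - 15 = 0

0


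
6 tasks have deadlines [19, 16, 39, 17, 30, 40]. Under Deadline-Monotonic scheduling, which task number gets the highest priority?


Sort tasks by relative deadline (ascending):
  Task 2: deadline = 16
  Task 4: deadline = 17
  Task 1: deadline = 19
  Task 5: deadline = 30
  Task 3: deadline = 39
  Task 6: deadline = 40
Priority order (highest first): [2, 4, 1, 5, 3, 6]
Highest priority task = 2

2


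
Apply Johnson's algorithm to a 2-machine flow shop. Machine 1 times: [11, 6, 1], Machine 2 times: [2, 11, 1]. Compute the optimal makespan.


Apply Johnson's rule:
  Group 1 (a <= b): [(3, 1, 1), (2, 6, 11)]
  Group 2 (a > b): [(1, 11, 2)]
Optimal job order: [3, 2, 1]
Schedule:
  Job 3: M1 done at 1, M2 done at 2
  Job 2: M1 done at 7, M2 done at 18
  Job 1: M1 done at 18, M2 done at 20
Makespan = 20

20


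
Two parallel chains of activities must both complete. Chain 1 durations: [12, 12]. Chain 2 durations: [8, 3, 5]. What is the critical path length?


Path A total = 12 + 12 = 24
Path B total = 8 + 3 + 5 = 16
Critical path = longest path = max(24, 16) = 24

24


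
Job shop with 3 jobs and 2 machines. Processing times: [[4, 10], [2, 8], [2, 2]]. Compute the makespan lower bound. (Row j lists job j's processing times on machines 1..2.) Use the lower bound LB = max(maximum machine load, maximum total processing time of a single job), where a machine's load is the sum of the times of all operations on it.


Machine loads:
  Machine 1: 4 + 2 + 2 = 8
  Machine 2: 10 + 8 + 2 = 20
Max machine load = 20
Job totals:
  Job 1: 14
  Job 2: 10
  Job 3: 4
Max job total = 14
Lower bound = max(20, 14) = 20

20


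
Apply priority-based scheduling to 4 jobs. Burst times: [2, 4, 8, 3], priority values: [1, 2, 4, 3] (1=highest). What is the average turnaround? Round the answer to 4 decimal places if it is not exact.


Sort by priority (ascending = highest first):
Order: [(1, 2), (2, 4), (3, 3), (4, 8)]
Completion times:
  Priority 1, burst=2, C=2
  Priority 2, burst=4, C=6
  Priority 3, burst=3, C=9
  Priority 4, burst=8, C=17
Average turnaround = 34/4 = 8.5

8.5


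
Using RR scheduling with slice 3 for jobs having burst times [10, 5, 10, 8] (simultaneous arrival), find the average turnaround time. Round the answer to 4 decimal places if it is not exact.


Time quantum = 3
Execution trace:
  J1 runs 3 units, time = 3
  J2 runs 3 units, time = 6
  J3 runs 3 units, time = 9
  J4 runs 3 units, time = 12
  J1 runs 3 units, time = 15
  J2 runs 2 units, time = 17
  J3 runs 3 units, time = 20
  J4 runs 3 units, time = 23
  J1 runs 3 units, time = 26
  J3 runs 3 units, time = 29
  J4 runs 2 units, time = 31
  J1 runs 1 units, time = 32
  J3 runs 1 units, time = 33
Finish times: [32, 17, 33, 31]
Average turnaround = 113/4 = 28.25

28.25


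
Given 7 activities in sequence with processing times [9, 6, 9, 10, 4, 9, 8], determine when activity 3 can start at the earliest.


Activity 3 starts after activities 1 through 2 complete.
Predecessor durations: [9, 6]
ES = 9 + 6 = 15

15


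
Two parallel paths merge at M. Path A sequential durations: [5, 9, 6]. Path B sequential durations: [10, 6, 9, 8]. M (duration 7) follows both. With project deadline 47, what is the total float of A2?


Forward pass: ES(A2) = sum of predecessors on chain A = 5
EF = ES + duration = 5 + 9 = 14
Backward pass: LF(M) = deadline = 47; LS(M) = 47 - 7 = 40
LF(A2) = LS(M) - sum(successors on chain A) = 40 - 6 = 34
LS = LF - duration = 34 - 9 = 25
Total float = LS - ES = 25 - 5 = 20

20


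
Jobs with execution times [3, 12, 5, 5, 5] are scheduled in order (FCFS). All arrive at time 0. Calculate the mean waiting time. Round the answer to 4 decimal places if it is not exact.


FCFS order (as given): [3, 12, 5, 5, 5]
Waiting times:
  Job 1: wait = 0
  Job 2: wait = 3
  Job 3: wait = 15
  Job 4: wait = 20
  Job 5: wait = 25
Sum of waiting times = 63
Average waiting time = 63/5 = 12.6

12.6


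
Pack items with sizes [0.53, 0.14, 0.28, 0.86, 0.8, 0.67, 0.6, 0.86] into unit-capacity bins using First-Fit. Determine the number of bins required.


Place items sequentially using First-Fit:
  Item 0.53 -> new Bin 1
  Item 0.14 -> Bin 1 (now 0.67)
  Item 0.28 -> Bin 1 (now 0.95)
  Item 0.86 -> new Bin 2
  Item 0.8 -> new Bin 3
  Item 0.67 -> new Bin 4
  Item 0.6 -> new Bin 5
  Item 0.86 -> new Bin 6
Total bins used = 6

6


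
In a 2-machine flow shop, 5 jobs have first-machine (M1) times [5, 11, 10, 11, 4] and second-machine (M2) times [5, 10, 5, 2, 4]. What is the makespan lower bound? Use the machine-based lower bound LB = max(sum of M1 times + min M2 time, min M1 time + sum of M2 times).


LB1 = sum(M1 times) + min(M2 times) = 41 + 2 = 43
LB2 = min(M1 times) + sum(M2 times) = 4 + 26 = 30
Lower bound = max(LB1, LB2) = max(43, 30) = 43

43


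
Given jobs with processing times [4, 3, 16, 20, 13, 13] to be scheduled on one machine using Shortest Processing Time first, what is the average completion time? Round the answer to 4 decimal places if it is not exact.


Sort jobs by processing time (SPT order): [3, 4, 13, 13, 16, 20]
Compute completion times sequentially:
  Job 1: processing = 3, completes at 3
  Job 2: processing = 4, completes at 7
  Job 3: processing = 13, completes at 20
  Job 4: processing = 13, completes at 33
  Job 5: processing = 16, completes at 49
  Job 6: processing = 20, completes at 69
Sum of completion times = 181
Average completion time = 181/6 = 30.1667

30.1667


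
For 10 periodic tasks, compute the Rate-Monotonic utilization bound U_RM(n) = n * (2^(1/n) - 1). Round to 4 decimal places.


Compute 2^(1/10) = 1.0717734625
Subtract 1: 1.0717734625 - 1 = 0.0717734625
Multiply by n: 10 * 0.0717734625 = 0.7177346250
Round to 4 dp: 0.7177

0.7177


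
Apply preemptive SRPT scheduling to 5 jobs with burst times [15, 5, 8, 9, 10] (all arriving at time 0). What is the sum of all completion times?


Since all jobs arrive at t=0, SRPT equals SPT ordering.
SPT order: [5, 8, 9, 10, 15]
Completion times:
  Job 1: p=5, C=5
  Job 2: p=8, C=13
  Job 3: p=9, C=22
  Job 4: p=10, C=32
  Job 5: p=15, C=47
Total completion time = 5 + 13 + 22 + 32 + 47 = 119

119


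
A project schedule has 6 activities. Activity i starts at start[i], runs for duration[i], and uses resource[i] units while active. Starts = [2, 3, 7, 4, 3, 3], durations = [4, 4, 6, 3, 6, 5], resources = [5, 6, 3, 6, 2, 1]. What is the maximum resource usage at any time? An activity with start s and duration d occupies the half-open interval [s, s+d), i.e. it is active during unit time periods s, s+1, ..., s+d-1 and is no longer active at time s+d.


Each activity i is active on [start_i, start_i + duration_i).
Compute total resource usage per time slot:
  t=0: active resources = [], total = 0
  t=1: active resources = [], total = 0
  t=2: active resources = [5], total = 5
  t=3: active resources = [5, 6, 2, 1], total = 14
  t=4: active resources = [5, 6, 6, 2, 1], total = 20
  t=5: active resources = [5, 6, 6, 2, 1], total = 20
  t=6: active resources = [6, 6, 2, 1], total = 15
  t=7: active resources = [3, 2, 1], total = 6
  t=8: active resources = [3, 2], total = 5
  t=9: active resources = [3], total = 3
  t=10: active resources = [3], total = 3
  t=11: active resources = [3], total = 3
  t=12: active resources = [3], total = 3
Peak resource demand = 20

20


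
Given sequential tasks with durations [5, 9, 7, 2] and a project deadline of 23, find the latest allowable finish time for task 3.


LF(activity 3) = deadline - sum of successor durations
Successors: activities 4 through 4 with durations [2]
Sum of successor durations = 2
LF = 23 - 2 = 21

21


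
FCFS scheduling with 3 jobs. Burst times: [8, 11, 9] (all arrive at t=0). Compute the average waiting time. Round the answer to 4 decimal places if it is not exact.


FCFS order (as given): [8, 11, 9]
Waiting times:
  Job 1: wait = 0
  Job 2: wait = 8
  Job 3: wait = 19
Sum of waiting times = 27
Average waiting time = 27/3 = 9.0

9.0


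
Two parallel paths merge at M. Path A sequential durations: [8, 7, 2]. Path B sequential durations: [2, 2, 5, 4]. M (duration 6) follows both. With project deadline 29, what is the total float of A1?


Forward pass: ES(A1) = sum of predecessors on chain A = 0
EF = ES + duration = 0 + 8 = 8
Backward pass: LF(M) = deadline = 29; LS(M) = 29 - 6 = 23
LF(A1) = LS(M) - sum(successors on chain A) = 23 - 9 = 14
LS = LF - duration = 14 - 8 = 6
Total float = LS - ES = 6 - 0 = 6

6


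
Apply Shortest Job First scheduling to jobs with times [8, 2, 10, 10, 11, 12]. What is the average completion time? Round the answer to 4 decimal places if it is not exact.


SJF order (ascending): [2, 8, 10, 10, 11, 12]
Completion times:
  Job 1: burst=2, C=2
  Job 2: burst=8, C=10
  Job 3: burst=10, C=20
  Job 4: burst=10, C=30
  Job 5: burst=11, C=41
  Job 6: burst=12, C=53
Average completion = 156/6 = 26.0

26.0


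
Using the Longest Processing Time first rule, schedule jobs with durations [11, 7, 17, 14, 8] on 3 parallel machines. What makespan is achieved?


Sort jobs in decreasing order (LPT): [17, 14, 11, 8, 7]
Assign each job to the least loaded machine:
  Machine 1: jobs [17], load = 17
  Machine 2: jobs [14, 7], load = 21
  Machine 3: jobs [11, 8], load = 19
Makespan = max load = 21

21


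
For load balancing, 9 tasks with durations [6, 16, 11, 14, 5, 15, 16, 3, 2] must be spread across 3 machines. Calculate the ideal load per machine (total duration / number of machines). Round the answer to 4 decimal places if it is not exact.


Total processing time = 6 + 16 + 11 + 14 + 5 + 15 + 16 + 3 + 2 = 88
Number of machines = 3
Ideal balanced load = 88 / 3 = 29.3333

29.3333


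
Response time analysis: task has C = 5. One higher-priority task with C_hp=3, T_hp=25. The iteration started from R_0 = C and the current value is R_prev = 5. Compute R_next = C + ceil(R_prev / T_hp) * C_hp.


R_next = C + ceil(R_prev / T_hp) * C_hp
ceil(5 / 25) = ceil(0.2) = 1
Interference = 1 * 3 = 3
R_next = 5 + 3 = 8

8


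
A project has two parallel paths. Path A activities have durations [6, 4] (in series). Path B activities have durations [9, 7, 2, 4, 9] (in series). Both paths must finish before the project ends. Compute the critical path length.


Path A total = 6 + 4 = 10
Path B total = 9 + 7 + 2 + 4 + 9 = 31
Critical path = longest path = max(10, 31) = 31

31


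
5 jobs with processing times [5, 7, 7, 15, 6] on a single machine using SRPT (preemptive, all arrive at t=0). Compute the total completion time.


Since all jobs arrive at t=0, SRPT equals SPT ordering.
SPT order: [5, 6, 7, 7, 15]
Completion times:
  Job 1: p=5, C=5
  Job 2: p=6, C=11
  Job 3: p=7, C=18
  Job 4: p=7, C=25
  Job 5: p=15, C=40
Total completion time = 5 + 11 + 18 + 25 + 40 = 99

99


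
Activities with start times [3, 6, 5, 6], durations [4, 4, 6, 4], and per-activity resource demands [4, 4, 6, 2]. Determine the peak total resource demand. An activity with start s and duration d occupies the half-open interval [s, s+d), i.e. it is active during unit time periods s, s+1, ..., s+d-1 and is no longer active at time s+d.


Each activity i is active on [start_i, start_i + duration_i).
Compute total resource usage per time slot:
  t=0: active resources = [], total = 0
  t=1: active resources = [], total = 0
  t=2: active resources = [], total = 0
  t=3: active resources = [4], total = 4
  t=4: active resources = [4], total = 4
  t=5: active resources = [4, 6], total = 10
  t=6: active resources = [4, 4, 6, 2], total = 16
  t=7: active resources = [4, 6, 2], total = 12
  t=8: active resources = [4, 6, 2], total = 12
  t=9: active resources = [4, 6, 2], total = 12
  t=10: active resources = [6], total = 6
Peak resource demand = 16

16


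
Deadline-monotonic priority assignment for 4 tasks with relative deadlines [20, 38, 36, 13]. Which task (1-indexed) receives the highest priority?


Sort tasks by relative deadline (ascending):
  Task 4: deadline = 13
  Task 1: deadline = 20
  Task 3: deadline = 36
  Task 2: deadline = 38
Priority order (highest first): [4, 1, 3, 2]
Highest priority task = 4

4


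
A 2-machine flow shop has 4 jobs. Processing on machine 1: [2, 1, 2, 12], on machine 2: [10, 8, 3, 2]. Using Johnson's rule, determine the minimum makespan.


Apply Johnson's rule:
  Group 1 (a <= b): [(2, 1, 8), (1, 2, 10), (3, 2, 3)]
  Group 2 (a > b): [(4, 12, 2)]
Optimal job order: [2, 1, 3, 4]
Schedule:
  Job 2: M1 done at 1, M2 done at 9
  Job 1: M1 done at 3, M2 done at 19
  Job 3: M1 done at 5, M2 done at 22
  Job 4: M1 done at 17, M2 done at 24
Makespan = 24

24


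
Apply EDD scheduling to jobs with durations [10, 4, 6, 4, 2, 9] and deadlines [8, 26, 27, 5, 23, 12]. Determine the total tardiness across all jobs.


Sort by due date (EDD order): [(4, 5), (10, 8), (9, 12), (2, 23), (4, 26), (6, 27)]
Compute completion times and tardiness:
  Job 1: p=4, d=5, C=4, tardiness=max(0,4-5)=0
  Job 2: p=10, d=8, C=14, tardiness=max(0,14-8)=6
  Job 3: p=9, d=12, C=23, tardiness=max(0,23-12)=11
  Job 4: p=2, d=23, C=25, tardiness=max(0,25-23)=2
  Job 5: p=4, d=26, C=29, tardiness=max(0,29-26)=3
  Job 6: p=6, d=27, C=35, tardiness=max(0,35-27)=8
Total tardiness = 30

30


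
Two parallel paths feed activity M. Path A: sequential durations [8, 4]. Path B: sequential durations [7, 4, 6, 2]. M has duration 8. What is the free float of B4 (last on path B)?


ES(B4) = sum of predecessors on chain B = 17
EF(B4) = ES + duration = 17 + 2 = 19
Successor of B4 is M. ES(M) = max(sum(A), sum(B)) = max(12, 19) = 19
Free float = ES(successor) - EF(current) = 19 - 19 = 0

0


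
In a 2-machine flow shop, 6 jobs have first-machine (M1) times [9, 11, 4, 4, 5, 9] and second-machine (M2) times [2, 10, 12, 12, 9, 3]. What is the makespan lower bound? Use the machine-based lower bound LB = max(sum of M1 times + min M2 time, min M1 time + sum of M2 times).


LB1 = sum(M1 times) + min(M2 times) = 42 + 2 = 44
LB2 = min(M1 times) + sum(M2 times) = 4 + 48 = 52
Lower bound = max(LB1, LB2) = max(44, 52) = 52

52


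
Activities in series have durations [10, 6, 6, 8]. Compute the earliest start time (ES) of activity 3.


Activity 3 starts after activities 1 through 2 complete.
Predecessor durations: [10, 6]
ES = 10 + 6 = 16

16


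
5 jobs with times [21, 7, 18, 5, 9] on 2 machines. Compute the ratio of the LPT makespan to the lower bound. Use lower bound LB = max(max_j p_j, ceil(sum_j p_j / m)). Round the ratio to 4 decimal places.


LPT order: [21, 18, 9, 7, 5]
Machine loads after assignment: [28, 32]
LPT makespan = 32
Lower bound = max(max_job, ceil(total/2)) = max(21, 30) = 30
Ratio = 32 / 30 = 1.0667

1.0667


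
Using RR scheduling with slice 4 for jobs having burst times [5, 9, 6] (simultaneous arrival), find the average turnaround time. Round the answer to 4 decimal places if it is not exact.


Time quantum = 4
Execution trace:
  J1 runs 4 units, time = 4
  J2 runs 4 units, time = 8
  J3 runs 4 units, time = 12
  J1 runs 1 units, time = 13
  J2 runs 4 units, time = 17
  J3 runs 2 units, time = 19
  J2 runs 1 units, time = 20
Finish times: [13, 20, 19]
Average turnaround = 52/3 = 17.3333

17.3333


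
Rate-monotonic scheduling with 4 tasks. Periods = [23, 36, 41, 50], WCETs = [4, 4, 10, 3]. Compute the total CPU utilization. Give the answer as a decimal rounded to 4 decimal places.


Compute individual utilizations (exact fractions):
  Task 1: C/T = 4/23 (approx. 0.1739)
  Task 2: C/T = 4/36 = 1/9 (approx. 0.1111)
  Task 3: C/T = 10/41 (approx. 0.2439)
  Task 4: C/T = 3/50 (approx. 0.06)
Total utilization U = 4/23 + 1/9 + 10/41 + 3/50 = 249911/424350
Rounded to 4 decimal places: U = 0.5889
RM (Liu & Layland) bound for 4 tasks = 0.756828; compare with U = 249911/424350 (approx. 0.588927)
U <= bound, so schedulable by RM sufficient condition.

0.5889


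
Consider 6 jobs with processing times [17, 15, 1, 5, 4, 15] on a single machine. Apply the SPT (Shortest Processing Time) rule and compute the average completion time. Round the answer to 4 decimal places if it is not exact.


Sort jobs by processing time (SPT order): [1, 4, 5, 15, 15, 17]
Compute completion times sequentially:
  Job 1: processing = 1, completes at 1
  Job 2: processing = 4, completes at 5
  Job 3: processing = 5, completes at 10
  Job 4: processing = 15, completes at 25
  Job 5: processing = 15, completes at 40
  Job 6: processing = 17, completes at 57
Sum of completion times = 138
Average completion time = 138/6 = 23.0

23.0


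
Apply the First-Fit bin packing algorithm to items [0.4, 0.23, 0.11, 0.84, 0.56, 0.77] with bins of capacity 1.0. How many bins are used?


Place items sequentially using First-Fit:
  Item 0.4 -> new Bin 1
  Item 0.23 -> Bin 1 (now 0.63)
  Item 0.11 -> Bin 1 (now 0.74)
  Item 0.84 -> new Bin 2
  Item 0.56 -> new Bin 3
  Item 0.77 -> new Bin 4
Total bins used = 4

4


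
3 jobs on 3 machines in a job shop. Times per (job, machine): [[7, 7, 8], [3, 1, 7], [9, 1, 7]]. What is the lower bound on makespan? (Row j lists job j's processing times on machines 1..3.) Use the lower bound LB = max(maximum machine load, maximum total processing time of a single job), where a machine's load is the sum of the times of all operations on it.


Machine loads:
  Machine 1: 7 + 3 + 9 = 19
  Machine 2: 7 + 1 + 1 = 9
  Machine 3: 8 + 7 + 7 = 22
Max machine load = 22
Job totals:
  Job 1: 22
  Job 2: 11
  Job 3: 17
Max job total = 22
Lower bound = max(22, 22) = 22

22
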